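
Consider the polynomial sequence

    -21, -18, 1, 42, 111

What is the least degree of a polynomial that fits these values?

Δ: 3, 19, 41, 69
Δ²: 16, 22, 28
Δ³: 6, 6
The third differences are constant, so the polynomial has degree 3.

3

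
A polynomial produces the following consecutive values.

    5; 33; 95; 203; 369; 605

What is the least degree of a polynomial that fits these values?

3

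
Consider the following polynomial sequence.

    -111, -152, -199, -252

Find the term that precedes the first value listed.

-41, -47, -53
-6, -6
The second differences are constant at -6.
Work back: -41 + 6 = -35;  -111 + 35 = -76

-76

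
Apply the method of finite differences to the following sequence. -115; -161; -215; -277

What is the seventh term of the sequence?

D1: -46, -54, -62
D2: -8, -8
Constant second difference = -8, so extend:
-62 − 8 = -70;  -277 − 70 = -347
-70 − 8 = -78;  -347 − 78 = -425
-78 − 8 = -86;  -425 − 86 = -511

-511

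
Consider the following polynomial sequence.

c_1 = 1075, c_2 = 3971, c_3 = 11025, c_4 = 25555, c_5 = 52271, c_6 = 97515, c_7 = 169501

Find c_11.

968105

First differences: 2896  7054  14530  26716  45244  71986
Second differences: 4158  7476  12186  18528  26742
Third differences: 3318  4710  6342  8214
Fourth differences: 1392  1632  1872
Fifth differences: 240  240
Fifth differences constant at 240.
1872 + 240 = 2112;  8214 + 2112 = 10326;  26742 + 10326 = 37068;  71986 + 37068 = 109054;  169501 + 109054 = 278555
2112 + 240 = 2352;  10326 + 2352 = 12678;  37068 + 12678 = 49746;  109054 + 49746 = 158800;  278555 + 158800 = 437355
2352 + 240 = 2592;  12678 + 2592 = 15270;  49746 + 15270 = 65016;  158800 + 65016 = 223816;  437355 + 223816 = 661171
2592 + 240 = 2832;  15270 + 2832 = 18102;  65016 + 18102 = 83118;  223816 + 83118 = 306934;  661171 + 306934 = 968105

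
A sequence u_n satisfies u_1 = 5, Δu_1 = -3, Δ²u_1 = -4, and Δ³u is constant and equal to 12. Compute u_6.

70

Build the table forward from the leading diagonal:
D3: 12  12  12  12  12  12
D2: -4  8  20  32  44  56
D1: -3  -7  1  21  53  97
u: 5  2  -5  -4  17  70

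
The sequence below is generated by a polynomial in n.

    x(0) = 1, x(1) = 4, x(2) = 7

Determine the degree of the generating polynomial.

1

Δ: 3, 3
The first differences are constant, so the polynomial has degree 1.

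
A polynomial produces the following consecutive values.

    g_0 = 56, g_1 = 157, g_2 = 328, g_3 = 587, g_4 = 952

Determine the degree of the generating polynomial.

Δ: 101, 171, 259, 365
Δ²: 70, 88, 106
Δ³: 18, 18
The third differences are constant, so the polynomial has degree 3.

3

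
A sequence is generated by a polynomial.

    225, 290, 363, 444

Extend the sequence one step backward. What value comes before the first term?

168

65, 73, 81
8, 8
The second differences are constant at 8.
Work back: 65 − 8 = 57;  225 − 57 = 168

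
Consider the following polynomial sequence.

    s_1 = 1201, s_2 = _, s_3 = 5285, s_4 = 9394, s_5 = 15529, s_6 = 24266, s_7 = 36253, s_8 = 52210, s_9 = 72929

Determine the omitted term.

2698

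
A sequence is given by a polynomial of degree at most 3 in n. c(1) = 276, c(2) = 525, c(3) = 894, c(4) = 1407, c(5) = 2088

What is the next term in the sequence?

2961

Δ: 249  369  513  681
Δ²: 120  144  168
Δ³: 24  24
Third differences constant at 24.
168 + 24 = 192;  681 + 192 = 873;  2088 + 873 = 2961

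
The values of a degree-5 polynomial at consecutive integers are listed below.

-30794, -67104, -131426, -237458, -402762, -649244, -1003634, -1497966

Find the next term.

First differences: -36310, -64322, -106032, -165304, -246482, -354390, -494332
Second differences: -28012, -41710, -59272, -81178, -107908, -139942
Third differences: -13698, -17562, -21906, -26730, -32034
Fourth differences: -3864, -4344, -4824, -5304
Fifth differences: -480, -480, -480
Constant fifth difference = -480, so extend:
-5304 − 480 = -5784;  -32034 − 5784 = -37818;  -139942 − 37818 = -177760;  -494332 − 177760 = -672092;  -1497966 − 672092 = -2170058

-2170058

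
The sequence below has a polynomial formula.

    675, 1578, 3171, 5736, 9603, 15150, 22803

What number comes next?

33036

First differences: 903, 1593, 2565, 3867, 5547, 7653
Second differences: 690, 972, 1302, 1680, 2106
Third differences: 282, 330, 378, 426
Fourth differences: 48, 48, 48
Constant fourth difference = 48, so extend:
426 + 48 = 474;  2106 + 474 = 2580;  7653 + 2580 = 10233;  22803 + 10233 = 33036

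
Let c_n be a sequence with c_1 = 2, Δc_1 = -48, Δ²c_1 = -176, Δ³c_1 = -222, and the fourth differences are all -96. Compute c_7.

-8806

Build the table forward from the leading diagonal:
D4: -96, -96, -96, -96, -96, -96, -96
D3: -222, -318, -414, -510, -606, -702, -798
D2: -176, -398, -716, -1130, -1640, -2246, -2948
D1: -48, -224, -622, -1338, -2468, -4108, -6354
c: 2, -46, -270, -892, -2230, -4698, -8806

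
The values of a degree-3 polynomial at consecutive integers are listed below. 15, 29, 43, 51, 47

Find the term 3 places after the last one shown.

-97

First differences: 14  14  8  -4
Second differences: 0  -6  -12
Third differences: -6  -6
The third differences are constant (-6).
-12 − 6 = -18;  -4 − 18 = -22;  47 − 22 = 25
-18 − 6 = -24;  -22 − 24 = -46;  25 − 46 = -21
-24 − 6 = -30;  -46 − 30 = -76;  -21 − 76 = -97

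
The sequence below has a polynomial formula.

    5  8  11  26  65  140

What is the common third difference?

First differences: 3, 3, 15, 39, 75
Second differences: 0, 12, 24, 36
Third differences: 12, 12, 12

12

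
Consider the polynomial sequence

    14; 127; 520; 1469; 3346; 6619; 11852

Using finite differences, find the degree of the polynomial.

Δ: 113, 393, 949, 1877, 3273, 5233
Δ²: 280, 556, 928, 1396, 1960
Δ³: 276, 372, 468, 564
Δ⁴: 96, 96, 96
The fourth differences are constant, so the polynomial has degree 4.

4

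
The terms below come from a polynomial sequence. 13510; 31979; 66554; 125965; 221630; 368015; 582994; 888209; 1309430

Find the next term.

1876915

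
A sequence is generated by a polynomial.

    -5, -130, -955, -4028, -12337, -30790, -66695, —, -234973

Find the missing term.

Using the first 7 terms:
D1: -125, -825, -3073, -8309, -18453, -35905
D2: -700, -2248, -5236, -10144, -17452
D3: -1548, -2988, -4908, -7308
D4: -1440, -1920, -2400
D5: -480, -480
Constant fifth difference = -480.
Extend forward: -2400 − 480 = -2880;  -7308 − 2880 = -10188;  -17452 − 10188 = -27640;  -35905 − 27640 = -63545;  -66695 − 63545 = -130240

-130240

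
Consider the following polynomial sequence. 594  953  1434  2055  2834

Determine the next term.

3789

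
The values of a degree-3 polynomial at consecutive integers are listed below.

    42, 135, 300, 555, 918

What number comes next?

Δ: 93, 165, 255, 363
Δ²: 72, 90, 108
Δ³: 18, 18
Constant third difference = 18, so extend:
108 + 18 = 126;  363 + 126 = 489;  918 + 489 = 1407

1407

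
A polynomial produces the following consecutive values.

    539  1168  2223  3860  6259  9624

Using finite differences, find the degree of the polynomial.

4

D1: 629, 1055, 1637, 2399, 3365
D2: 426, 582, 762, 966
D3: 156, 180, 204
D4: 24, 24
The fourth differences are constant, so the polynomial has degree 4.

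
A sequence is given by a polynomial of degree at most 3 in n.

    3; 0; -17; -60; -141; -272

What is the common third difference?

D1: -3, -17, -43, -81, -131
D2: -14, -26, -38, -50
D3: -12, -12, -12

-12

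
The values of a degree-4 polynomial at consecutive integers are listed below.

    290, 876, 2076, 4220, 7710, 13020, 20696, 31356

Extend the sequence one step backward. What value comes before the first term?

60

D1: 586  1200  2144  3490  5310  7676  10660
D2: 614  944  1346  1820  2366  2984
D3: 330  402  474  546  618
D4: 72  72  72  72
The fourth differences are constant at 72.
Work back: 330 − 72 = 258;  614 − 258 = 356;  586 − 356 = 230;  290 − 230 = 60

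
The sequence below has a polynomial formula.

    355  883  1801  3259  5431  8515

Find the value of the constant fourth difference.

D1: 528, 918, 1458, 2172, 3084
D2: 390, 540, 714, 912
D3: 150, 174, 198
D4: 24, 24

24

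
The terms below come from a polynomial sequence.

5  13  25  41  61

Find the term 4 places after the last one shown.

First differences: 8, 12, 16, 20
Second differences: 4, 4, 4
Second differences constant at 4.
20 + 4 = 24;  61 + 24 = 85
24 + 4 = 28;  85 + 28 = 113
28 + 4 = 32;  113 + 32 = 145
32 + 4 = 36;  145 + 36 = 181

181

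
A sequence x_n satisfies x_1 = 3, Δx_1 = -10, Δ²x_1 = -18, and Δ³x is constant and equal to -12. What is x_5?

Build the table forward from the leading diagonal:
D3: -12, -12, -12, -12, -12
D2: -18, -30, -42, -54, -66
D1: -10, -28, -58, -100, -154
x: 3, -7, -35, -93, -193

-193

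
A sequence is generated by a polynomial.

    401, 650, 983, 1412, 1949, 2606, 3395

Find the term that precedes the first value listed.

224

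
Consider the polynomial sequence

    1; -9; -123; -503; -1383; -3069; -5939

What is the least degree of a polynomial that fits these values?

-10, -114, -380, -880, -1686, -2870
-104, -266, -500, -806, -1184
-162, -234, -306, -378
-72, -72, -72
The fourth differences are constant, so the polynomial has degree 4.

4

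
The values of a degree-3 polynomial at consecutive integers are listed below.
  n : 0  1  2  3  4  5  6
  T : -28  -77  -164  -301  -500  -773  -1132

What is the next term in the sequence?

-1589

First differences: -49, -87, -137, -199, -273, -359
Second differences: -38, -50, -62, -74, -86
Third differences: -12, -12, -12, -12
Third differences constant at -12.
-86 − 12 = -98;  -359 − 98 = -457;  -1132 − 457 = -1589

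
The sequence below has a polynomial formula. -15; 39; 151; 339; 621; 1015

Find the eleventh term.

5295

54 , 112 , 188 , 282 , 394
58 , 76 , 94 , 112
18 , 18 , 18
Third differences constant at 18.
112 + 18 = 130;  394 + 130 = 524;  1015 + 524 = 1539
130 + 18 = 148;  524 + 148 = 672;  1539 + 672 = 2211
148 + 18 = 166;  672 + 166 = 838;  2211 + 838 = 3049
166 + 18 = 184;  838 + 184 = 1022;  3049 + 1022 = 4071
184 + 18 = 202;  1022 + 202 = 1224;  4071 + 1224 = 5295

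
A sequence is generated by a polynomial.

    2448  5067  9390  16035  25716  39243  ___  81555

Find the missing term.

Using the first 6 terms:
Δ: 2619, 4323, 6645, 9681, 13527
Δ²: 1704, 2322, 3036, 3846
Δ³: 618, 714, 810
Δ⁴: 96, 96
Constant fourth difference = 96.
Extend forward: 810 + 96 = 906;  3846 + 906 = 4752;  13527 + 4752 = 18279;  39243 + 18279 = 57522

57522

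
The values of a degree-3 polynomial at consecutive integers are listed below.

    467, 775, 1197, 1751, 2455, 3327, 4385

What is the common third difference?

18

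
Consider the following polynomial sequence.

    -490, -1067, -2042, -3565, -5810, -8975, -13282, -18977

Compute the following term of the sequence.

Δ: -577, -975, -1523, -2245, -3165, -4307, -5695
Δ²: -398, -548, -722, -920, -1142, -1388
Δ³: -150, -174, -198, -222, -246
Δ⁴: -24, -24, -24, -24
Constant fourth difference = -24, so extend:
-246 − 24 = -270;  -1388 − 270 = -1658;  -5695 − 1658 = -7353;  -18977 − 7353 = -26330

-26330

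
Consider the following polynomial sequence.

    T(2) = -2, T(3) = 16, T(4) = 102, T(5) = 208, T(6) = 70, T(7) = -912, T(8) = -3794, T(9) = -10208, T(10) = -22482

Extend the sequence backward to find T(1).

First differences: 18  86  106  -138  -982  -2882  -6414  -12274
Second differences: 68  20  -244  -844  -1900  -3532  -5860
Third differences: -48  -264  -600  -1056  -1632  -2328
Fourth differences: -216  -336  -456  -576  -696
Fifth differences: -120  -120  -120  -120
The fifth differences are constant at -120.
Work back: -216 + 120 = -96;  -48 + 96 = 48;  68 − 48 = 20;  18 − 20 = -2;  -2 + 2 = 0

0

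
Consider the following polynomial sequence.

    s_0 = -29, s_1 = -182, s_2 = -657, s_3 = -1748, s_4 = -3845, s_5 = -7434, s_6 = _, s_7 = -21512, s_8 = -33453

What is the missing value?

-13097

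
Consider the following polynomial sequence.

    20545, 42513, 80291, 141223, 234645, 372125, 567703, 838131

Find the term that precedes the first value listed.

8795

Δ: 21968  37778  60932  93422  137480  195578  270428
Δ²: 15810  23154  32490  44058  58098  74850
Δ³: 7344  9336  11568  14040  16752
Δ⁴: 1992  2232  2472  2712
Δ⁵: 240  240  240
The fifth differences are constant at 240.
Work back: 1992 − 240 = 1752;  7344 − 1752 = 5592;  15810 − 5592 = 10218;  21968 − 10218 = 11750;  20545 − 11750 = 8795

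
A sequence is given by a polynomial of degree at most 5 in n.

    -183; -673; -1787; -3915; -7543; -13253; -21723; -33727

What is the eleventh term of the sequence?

First differences: -490 , -1114 , -2128 , -3628 , -5710 , -8470 , -12004
Second differences: -624 , -1014 , -1500 , -2082 , -2760 , -3534
Third differences: -390 , -486 , -582 , -678 , -774
Fourth differences: -96 , -96 , -96 , -96
Constant fourth difference = -96, so extend:
-774 − 96 = -870;  -3534 − 870 = -4404;  -12004 − 4404 = -16408;  -33727 − 16408 = -50135
-870 − 96 = -966;  -4404 − 966 = -5370;  -16408 − 5370 = -21778;  -50135 − 21778 = -71913
-966 − 96 = -1062;  -5370 − 1062 = -6432;  -21778 − 6432 = -28210;  -71913 − 28210 = -100123

-100123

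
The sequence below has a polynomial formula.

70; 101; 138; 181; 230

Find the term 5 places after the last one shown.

First differences: 31 , 37 , 43 , 49
Second differences: 6 , 6 , 6
Second differences constant at 6.
49 + 6 = 55;  230 + 55 = 285
55 + 6 = 61;  285 + 61 = 346
61 + 6 = 67;  346 + 67 = 413
67 + 6 = 73;  413 + 73 = 486
73 + 6 = 79;  486 + 79 = 565

565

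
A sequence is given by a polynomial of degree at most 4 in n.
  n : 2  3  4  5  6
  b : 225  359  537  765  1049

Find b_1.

129

Δ: 134  178  228  284
Δ²: 44  50  56
Δ³: 6  6
The third differences are constant at 6.
Work back: 44 − 6 = 38;  134 − 38 = 96;  225 − 96 = 129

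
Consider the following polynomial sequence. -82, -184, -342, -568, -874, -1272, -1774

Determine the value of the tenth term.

D1: -102  -158  -226  -306  -398  -502
D2: -56  -68  -80  -92  -104
D3: -12  -12  -12  -12
Constant third difference = -12, so extend:
-104 − 12 = -116;  -502 − 116 = -618;  -1774 − 618 = -2392
-116 − 12 = -128;  -618 − 128 = -746;  -2392 − 746 = -3138
-128 − 12 = -140;  -746 − 140 = -886;  -3138 − 886 = -4024

-4024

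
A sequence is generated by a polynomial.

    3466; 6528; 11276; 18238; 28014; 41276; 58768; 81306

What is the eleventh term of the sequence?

188436

3062, 4748, 6962, 9776, 13262, 17492, 22538
1686, 2214, 2814, 3486, 4230, 5046
528, 600, 672, 744, 816
72, 72, 72, 72
The fourth differences are constant (72).
816 + 72 = 888;  5046 + 888 = 5934;  22538 + 5934 = 28472;  81306 + 28472 = 109778
888 + 72 = 960;  5934 + 960 = 6894;  28472 + 6894 = 35366;  109778 + 35366 = 145144
960 + 72 = 1032;  6894 + 1032 = 7926;  35366 + 7926 = 43292;  145144 + 43292 = 188436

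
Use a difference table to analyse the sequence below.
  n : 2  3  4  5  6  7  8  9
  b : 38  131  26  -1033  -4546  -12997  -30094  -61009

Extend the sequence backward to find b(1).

-1

First differences: 93, -105, -1059, -3513, -8451, -17097, -30915
Second differences: -198, -954, -2454, -4938, -8646, -13818
Third differences: -756, -1500, -2484, -3708, -5172
Fourth differences: -744, -984, -1224, -1464
Fifth differences: -240, -240, -240
The fifth differences are constant at -240.
Work back: -744 + 240 = -504;  -756 + 504 = -252;  -198 + 252 = 54;  93 − 54 = 39;  38 − 39 = -1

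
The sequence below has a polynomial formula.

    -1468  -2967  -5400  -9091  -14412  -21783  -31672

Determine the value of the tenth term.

-81847

First differences: -1499  -2433  -3691  -5321  -7371  -9889
Second differences: -934  -1258  -1630  -2050  -2518
Third differences: -324  -372  -420  -468
Fourth differences: -48  -48  -48
Constant fourth difference = -48, so extend:
-468 − 48 = -516;  -2518 − 516 = -3034;  -9889 − 3034 = -12923;  -31672 − 12923 = -44595
-516 − 48 = -564;  -3034 − 564 = -3598;  -12923 − 3598 = -16521;  -44595 − 16521 = -61116
-564 − 48 = -612;  -3598 − 612 = -4210;  -16521 − 4210 = -20731;  -61116 − 20731 = -81847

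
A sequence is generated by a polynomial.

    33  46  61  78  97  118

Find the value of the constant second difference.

2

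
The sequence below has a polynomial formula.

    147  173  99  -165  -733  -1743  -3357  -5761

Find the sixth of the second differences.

-790

D1: 26, -74, -264, -568, -1010, -1614, -2404
D2: -100, -190, -304, -442, -604, -790
D3: -90, -114, -138, -162, -186
D4: -24, -24, -24, -24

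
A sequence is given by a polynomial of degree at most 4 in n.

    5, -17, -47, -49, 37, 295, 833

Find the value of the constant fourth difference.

First differences: -22, -30, -2, 86, 258, 538
Second differences: -8, 28, 88, 172, 280
Third differences: 36, 60, 84, 108
Fourth differences: 24, 24, 24

24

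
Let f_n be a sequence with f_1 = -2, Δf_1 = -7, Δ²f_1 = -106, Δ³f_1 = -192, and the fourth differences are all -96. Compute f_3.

-122

Build the table forward from the leading diagonal:
D4: -96  -96  -96
D3: -192  -288  -384
D2: -106  -298  -586
D1: -7  -113  -411
f: -2  -9  -122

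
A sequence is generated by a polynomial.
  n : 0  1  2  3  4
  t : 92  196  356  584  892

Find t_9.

Δ: 104, 160, 228, 308
Δ²: 56, 68, 80
Δ³: 12, 12
Third differences constant at 12.
80 + 12 = 92;  308 + 92 = 400;  892 + 400 = 1292
92 + 12 = 104;  400 + 104 = 504;  1292 + 504 = 1796
104 + 12 = 116;  504 + 116 = 620;  1796 + 620 = 2416
116 + 12 = 128;  620 + 128 = 748;  2416 + 748 = 3164
128 + 12 = 140;  748 + 140 = 888;  3164 + 888 = 4052

4052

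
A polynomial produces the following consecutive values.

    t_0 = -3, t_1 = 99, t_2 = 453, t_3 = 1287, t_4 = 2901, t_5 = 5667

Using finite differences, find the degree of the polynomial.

First differences: 102, 354, 834, 1614, 2766
Second differences: 252, 480, 780, 1152
Third differences: 228, 300, 372
Fourth differences: 72, 72
The fourth differences are constant, so the polynomial has degree 4.

4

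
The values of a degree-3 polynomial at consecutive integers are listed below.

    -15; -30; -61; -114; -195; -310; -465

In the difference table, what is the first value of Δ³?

-6

D1: -15, -31, -53, -81, -115, -155
D2: -16, -22, -28, -34, -40
D3: -6, -6, -6, -6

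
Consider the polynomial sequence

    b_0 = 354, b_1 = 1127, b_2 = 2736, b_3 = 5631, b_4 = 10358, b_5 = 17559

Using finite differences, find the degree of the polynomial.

D1: 773, 1609, 2895, 4727, 7201
D2: 836, 1286, 1832, 2474
D3: 450, 546, 642
D4: 96, 96
The fourth differences are constant, so the polynomial has degree 4.

4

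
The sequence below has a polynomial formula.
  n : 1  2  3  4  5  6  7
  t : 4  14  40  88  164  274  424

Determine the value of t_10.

1174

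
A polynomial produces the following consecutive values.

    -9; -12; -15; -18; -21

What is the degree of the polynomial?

-3, -3, -3, -3
The first differences are constant, so the polynomial has degree 1.

1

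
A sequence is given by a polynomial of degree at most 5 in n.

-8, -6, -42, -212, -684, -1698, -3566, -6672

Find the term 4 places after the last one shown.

Δ: 2, -36, -170, -472, -1014, -1868, -3106
Δ²: -38, -134, -302, -542, -854, -1238
Δ³: -96, -168, -240, -312, -384
Δ⁴: -72, -72, -72, -72
Fourth differences constant at -72.
-384 − 72 = -456;  -1238 − 456 = -1694;  -3106 − 1694 = -4800;  -6672 − 4800 = -11472
-456 − 72 = -528;  -1694 − 528 = -2222;  -4800 − 2222 = -7022;  -11472 − 7022 = -18494
-528 − 72 = -600;  -2222 − 600 = -2822;  -7022 − 2822 = -9844;  -18494 − 9844 = -28338
-600 − 72 = -672;  -2822 − 672 = -3494;  -9844 − 3494 = -13338;  -28338 − 13338 = -41676

-41676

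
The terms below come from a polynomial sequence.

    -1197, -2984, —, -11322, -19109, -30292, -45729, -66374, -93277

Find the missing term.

Using the last 6 terms:
-7787  -11183  -15437  -20645  -26903
-3396  -4254  -5208  -6258
-858  -954  -1050
-96  -96
Constant fourth difference = -96.
Extend backward: -858 + 96 = -762;  -3396 + 762 = -2634;  -7787 + 2634 = -5153;  -11322 + 5153 = -6169

-6169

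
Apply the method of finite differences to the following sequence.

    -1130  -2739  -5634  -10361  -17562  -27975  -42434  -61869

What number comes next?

-87306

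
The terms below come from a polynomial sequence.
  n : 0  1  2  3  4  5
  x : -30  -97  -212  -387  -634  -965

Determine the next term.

-67, -115, -175, -247, -331
-48, -60, -72, -84
-12, -12, -12
Constant third difference = -12, so extend:
-84 − 12 = -96;  -331 − 96 = -427;  -965 − 427 = -1392

-1392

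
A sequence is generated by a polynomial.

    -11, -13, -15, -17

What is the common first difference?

-2

D1: -2, -2, -2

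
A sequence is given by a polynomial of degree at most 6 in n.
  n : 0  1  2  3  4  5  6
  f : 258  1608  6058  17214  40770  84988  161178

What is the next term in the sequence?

284178

1350 , 4450 , 11156 , 23556 , 44218 , 76190
3100 , 6706 , 12400 , 20662 , 31972
3606 , 5694 , 8262 , 11310
2088 , 2568 , 3048
480 , 480
Constant fifth difference = 480, so extend:
3048 + 480 = 3528;  11310 + 3528 = 14838;  31972 + 14838 = 46810;  76190 + 46810 = 123000;  161178 + 123000 = 284178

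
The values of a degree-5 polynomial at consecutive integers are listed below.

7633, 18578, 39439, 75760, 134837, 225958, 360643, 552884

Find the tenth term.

1179802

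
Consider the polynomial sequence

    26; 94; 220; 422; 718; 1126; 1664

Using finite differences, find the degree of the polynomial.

3

68, 126, 202, 296, 408, 538
58, 76, 94, 112, 130
18, 18, 18, 18
The third differences are constant, so the polynomial has degree 3.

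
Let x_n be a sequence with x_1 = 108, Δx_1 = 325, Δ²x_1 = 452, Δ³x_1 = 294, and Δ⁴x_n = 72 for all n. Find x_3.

Build the table forward from the leading diagonal:
D4: 72, 72, 72
D3: 294, 366, 438
D2: 452, 746, 1112
D1: 325, 777, 1523
x: 108, 433, 1210

1210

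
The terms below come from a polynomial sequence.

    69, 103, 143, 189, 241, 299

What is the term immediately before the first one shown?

41

34  40  46  52  58
6  6  6  6
The second differences are constant at 6.
Work back: 34 − 6 = 28;  69 − 28 = 41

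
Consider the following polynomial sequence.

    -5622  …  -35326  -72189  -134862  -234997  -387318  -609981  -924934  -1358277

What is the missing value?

Using the last 8 terms:
D1: -36863  -62673  -100135  -152321  -222663  -314953  -433343
D2: -25810  -37462  -52186  -70342  -92290  -118390
D3: -11652  -14724  -18156  -21948  -26100
D4: -3072  -3432  -3792  -4152
D5: -360  -360  -360
Constant fifth difference = -360.
Extend backward: -3072 + 360 = -2712;  -11652 + 2712 = -8940;  -25810 + 8940 = -16870;  -36863 + 16870 = -19993;  -35326 + 19993 = -15333

-15333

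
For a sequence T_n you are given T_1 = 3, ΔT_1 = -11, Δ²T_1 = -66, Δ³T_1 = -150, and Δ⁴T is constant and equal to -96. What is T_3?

-85

Build the table forward from the leading diagonal:
D4: -96  -96  -96
D3: -150  -246  -342
D2: -66  -216  -462
D1: -11  -77  -293
T: 3  -8  -85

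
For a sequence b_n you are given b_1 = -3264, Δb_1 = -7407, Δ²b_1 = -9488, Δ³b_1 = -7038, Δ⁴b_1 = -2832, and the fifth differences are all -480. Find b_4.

-60987

Build the table forward from the leading diagonal:
D5: -480, -480, -480, -480
D4: -2832, -3312, -3792, -4272
D3: -7038, -9870, -13182, -16974
D2: -9488, -16526, -26396, -39578
D1: -7407, -16895, -33421, -59817
b: -3264, -10671, -27566, -60987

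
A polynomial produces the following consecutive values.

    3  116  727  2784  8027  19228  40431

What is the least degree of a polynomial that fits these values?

5

113, 611, 2057, 5243, 11201, 21203
498, 1446, 3186, 5958, 10002
948, 1740, 2772, 4044
792, 1032, 1272
240, 240
The fifth differences are constant, so the polynomial has degree 5.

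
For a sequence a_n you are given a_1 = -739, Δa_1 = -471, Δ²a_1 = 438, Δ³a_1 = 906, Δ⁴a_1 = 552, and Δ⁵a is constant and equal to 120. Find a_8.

58712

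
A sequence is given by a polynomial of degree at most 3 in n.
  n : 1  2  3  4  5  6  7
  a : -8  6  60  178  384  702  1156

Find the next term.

1770

14, 54, 118, 206, 318, 454
40, 64, 88, 112, 136
24, 24, 24, 24
The third differences are constant (24).
136 + 24 = 160;  454 + 160 = 614;  1156 + 614 = 1770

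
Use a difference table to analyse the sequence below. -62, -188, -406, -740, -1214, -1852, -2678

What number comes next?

D1: -126, -218, -334, -474, -638, -826
D2: -92, -116, -140, -164, -188
D3: -24, -24, -24, -24
The third differences are constant (-24).
-188 − 24 = -212;  -826 − 212 = -1038;  -2678 − 1038 = -3716

-3716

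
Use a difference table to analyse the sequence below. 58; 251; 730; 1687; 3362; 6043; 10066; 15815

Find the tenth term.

34267

First differences: 193, 479, 957, 1675, 2681, 4023, 5749
Second differences: 286, 478, 718, 1006, 1342, 1726
Third differences: 192, 240, 288, 336, 384
Fourth differences: 48, 48, 48, 48
Constant fourth difference = 48, so extend:
384 + 48 = 432;  1726 + 432 = 2158;  5749 + 2158 = 7907;  15815 + 7907 = 23722
432 + 48 = 480;  2158 + 480 = 2638;  7907 + 2638 = 10545;  23722 + 10545 = 34267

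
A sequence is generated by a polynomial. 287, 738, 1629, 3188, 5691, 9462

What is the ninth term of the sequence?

32343

First differences: 451 , 891 , 1559 , 2503 , 3771
Second differences: 440 , 668 , 944 , 1268
Third differences: 228 , 276 , 324
Fourth differences: 48 , 48
The fourth differences are constant (48).
324 + 48 = 372;  1268 + 372 = 1640;  3771 + 1640 = 5411;  9462 + 5411 = 14873
372 + 48 = 420;  1640 + 420 = 2060;  5411 + 2060 = 7471;  14873 + 7471 = 22344
420 + 48 = 468;  2060 + 468 = 2528;  7471 + 2528 = 9999;  22344 + 9999 = 32343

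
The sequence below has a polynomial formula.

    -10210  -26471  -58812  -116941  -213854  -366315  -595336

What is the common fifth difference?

Δ: -16261, -32341, -58129, -96913, -152461, -229021
Δ²: -16080, -25788, -38784, -55548, -76560
Δ³: -9708, -12996, -16764, -21012
Δ⁴: -3288, -3768, -4248
Δ⁵: -480, -480

-480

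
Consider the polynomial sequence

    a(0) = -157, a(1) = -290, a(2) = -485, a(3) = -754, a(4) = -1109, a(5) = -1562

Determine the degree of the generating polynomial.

-133, -195, -269, -355, -453
-62, -74, -86, -98
-12, -12, -12
The third differences are constant, so the polynomial has degree 3.

3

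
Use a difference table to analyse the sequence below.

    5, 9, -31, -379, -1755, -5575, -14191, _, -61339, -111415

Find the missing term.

-31131

Using the first 7 terms:
4, -40, -348, -1376, -3820, -8616
-44, -308, -1028, -2444, -4796
-264, -720, -1416, -2352
-456, -696, -936
-240, -240
Constant fifth difference = -240.
Extend forward: -936 − 240 = -1176;  -2352 − 1176 = -3528;  -4796 − 3528 = -8324;  -8616 − 8324 = -16940;  -14191 − 16940 = -31131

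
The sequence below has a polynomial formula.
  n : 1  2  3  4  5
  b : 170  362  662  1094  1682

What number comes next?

192, 300, 432, 588
108, 132, 156
24, 24
The third differences are constant (24).
156 + 24 = 180;  588 + 180 = 768;  1682 + 768 = 2450

2450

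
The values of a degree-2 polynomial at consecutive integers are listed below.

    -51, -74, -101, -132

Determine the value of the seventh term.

First differences: -23, -27, -31
Second differences: -4, -4
The second differences are constant (-4).
-31 − 4 = -35;  -132 − 35 = -167
-35 − 4 = -39;  -167 − 39 = -206
-39 − 4 = -43;  -206 − 43 = -249

-249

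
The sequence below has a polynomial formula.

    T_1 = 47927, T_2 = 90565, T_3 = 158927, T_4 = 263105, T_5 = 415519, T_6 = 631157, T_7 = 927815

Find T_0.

23009

D1: 42638  68362  104178  152414  215638  296658
D2: 25724  35816  48236  63224  81020
D3: 10092  12420  14988  17796
D4: 2328  2568  2808
D5: 240  240
The fifth differences are constant at 240.
Work back: 2328 − 240 = 2088;  10092 − 2088 = 8004;  25724 − 8004 = 17720;  42638 − 17720 = 24918;  47927 − 24918 = 23009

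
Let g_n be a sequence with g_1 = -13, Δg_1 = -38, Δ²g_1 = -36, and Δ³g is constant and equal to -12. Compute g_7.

Build the table forward from the leading diagonal:
Third differences: -12  -12  -12  -12  -12  -12  -12
Second differences: -36  -48  -60  -72  -84  -96  -108
First differences: -38  -74  -122  -182  -254  -338  -434
g: -13  -51  -125  -247  -429  -683  -1021

-1021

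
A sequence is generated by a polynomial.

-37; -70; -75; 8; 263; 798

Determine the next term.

1745

-33, -5, 83, 255, 535
28, 88, 172, 280
60, 84, 108
24, 24
Constant fourth difference = 24, so extend:
108 + 24 = 132;  280 + 132 = 412;  535 + 412 = 947;  798 + 947 = 1745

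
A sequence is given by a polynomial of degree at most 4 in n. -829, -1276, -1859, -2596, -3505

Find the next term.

-447, -583, -737, -909
-136, -154, -172
-18, -18
Constant third difference = -18, so extend:
-172 − 18 = -190;  -909 − 190 = -1099;  -3505 − 1099 = -4604

-4604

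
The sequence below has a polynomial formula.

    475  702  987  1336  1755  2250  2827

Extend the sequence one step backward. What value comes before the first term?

Δ: 227, 285, 349, 419, 495, 577
Δ²: 58, 64, 70, 76, 82
Δ³: 6, 6, 6, 6
The third differences are constant at 6.
Work back: 58 − 6 = 52;  227 − 52 = 175;  475 − 175 = 300

300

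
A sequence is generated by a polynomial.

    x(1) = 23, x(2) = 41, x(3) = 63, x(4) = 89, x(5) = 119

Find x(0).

First differences: 18  22  26  30
Second differences: 4  4  4
The second differences are constant at 4.
Work back: 18 − 4 = 14;  23 − 14 = 9

9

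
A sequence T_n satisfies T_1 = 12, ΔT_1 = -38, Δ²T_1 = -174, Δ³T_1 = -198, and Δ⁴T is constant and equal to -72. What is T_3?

-238

Build the table forward from the leading diagonal:
Δ⁴: -72, -72, -72
Δ³: -198, -270, -342
Δ²: -174, -372, -642
Δ: -38, -212, -584
T: 12, -26, -238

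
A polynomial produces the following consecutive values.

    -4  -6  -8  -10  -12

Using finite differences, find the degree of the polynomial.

1

First differences: -2, -2, -2, -2
The first differences are constant, so the polynomial has degree 1.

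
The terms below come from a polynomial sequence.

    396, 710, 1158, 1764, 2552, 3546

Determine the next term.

4770

Δ: 314 , 448 , 606 , 788 , 994
Δ²: 134 , 158 , 182 , 206
Δ³: 24 , 24 , 24
Third differences constant at 24.
206 + 24 = 230;  994 + 230 = 1224;  3546 + 1224 = 4770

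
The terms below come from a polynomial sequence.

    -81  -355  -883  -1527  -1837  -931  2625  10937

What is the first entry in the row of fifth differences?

First differences: -274, -528, -644, -310, 906, 3556, 8312
Second differences: -254, -116, 334, 1216, 2650, 4756
Third differences: 138, 450, 882, 1434, 2106
Fourth differences: 312, 432, 552, 672
Fifth differences: 120, 120, 120

120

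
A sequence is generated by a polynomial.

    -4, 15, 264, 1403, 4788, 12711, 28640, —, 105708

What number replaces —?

57459

Using the first 7 terms:
D1: 19  249  1139  3385  7923  15929
D2: 230  890  2246  4538  8006
D3: 660  1356  2292  3468
D4: 696  936  1176
D5: 240  240
Constant fifth difference = 240.
Extend forward: 1176 + 240 = 1416;  3468 + 1416 = 4884;  8006 + 4884 = 12890;  15929 + 12890 = 28819;  28640 + 28819 = 57459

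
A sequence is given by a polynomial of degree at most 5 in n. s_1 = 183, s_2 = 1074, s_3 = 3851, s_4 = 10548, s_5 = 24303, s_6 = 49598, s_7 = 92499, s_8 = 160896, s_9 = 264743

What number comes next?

416298

D1: 891 , 2777 , 6697 , 13755 , 25295 , 42901 , 68397 , 103847
D2: 1886 , 3920 , 7058 , 11540 , 17606 , 25496 , 35450
D3: 2034 , 3138 , 4482 , 6066 , 7890 , 9954
D4: 1104 , 1344 , 1584 , 1824 , 2064
D5: 240 , 240 , 240 , 240
The fifth differences are constant (240).
2064 + 240 = 2304;  9954 + 2304 = 12258;  35450 + 12258 = 47708;  103847 + 47708 = 151555;  264743 + 151555 = 416298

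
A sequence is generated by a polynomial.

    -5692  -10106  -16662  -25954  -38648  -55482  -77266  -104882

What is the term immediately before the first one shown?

-2898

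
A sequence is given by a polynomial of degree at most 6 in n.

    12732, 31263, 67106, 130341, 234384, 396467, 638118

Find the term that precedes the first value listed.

First differences: 18531  35843  63235  104043  162083  241651
Second differences: 17312  27392  40808  58040  79568
Third differences: 10080  13416  17232  21528
Fourth differences: 3336  3816  4296
Fifth differences: 480  480
The fifth differences are constant at 480.
Work back: 3336 − 480 = 2856;  10080 − 2856 = 7224;  17312 − 7224 = 10088;  18531 − 10088 = 8443;  12732 − 8443 = 4289

4289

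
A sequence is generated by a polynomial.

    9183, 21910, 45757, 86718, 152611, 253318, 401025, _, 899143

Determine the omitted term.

610462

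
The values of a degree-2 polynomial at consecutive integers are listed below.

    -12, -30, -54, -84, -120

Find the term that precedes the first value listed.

0

Δ: -18  -24  -30  -36
Δ²: -6  -6  -6
The second differences are constant at -6.
Work back: -18 + 6 = -12;  -12 + 12 = 0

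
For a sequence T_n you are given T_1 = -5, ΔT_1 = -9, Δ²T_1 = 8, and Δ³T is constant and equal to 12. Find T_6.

150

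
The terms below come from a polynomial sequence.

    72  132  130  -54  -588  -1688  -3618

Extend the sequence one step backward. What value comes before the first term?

60, -2, -184, -534, -1100, -1930
-62, -182, -350, -566, -830
-120, -168, -216, -264
-48, -48, -48
The fourth differences are constant at -48.
Work back: -120 + 48 = -72;  -62 + 72 = 10;  60 − 10 = 50;  72 − 50 = 22

22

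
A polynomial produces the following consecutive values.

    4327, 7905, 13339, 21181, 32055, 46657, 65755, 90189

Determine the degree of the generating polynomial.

3578, 5434, 7842, 10874, 14602, 19098, 24434
1856, 2408, 3032, 3728, 4496, 5336
552, 624, 696, 768, 840
72, 72, 72, 72
The fourth differences are constant, so the polynomial has degree 4.

4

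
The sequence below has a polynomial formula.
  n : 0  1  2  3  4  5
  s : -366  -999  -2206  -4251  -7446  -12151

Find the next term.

First differences: -633, -1207, -2045, -3195, -4705
Second differences: -574, -838, -1150, -1510
Third differences: -264, -312, -360
Fourth differences: -48, -48
Constant fourth difference = -48, so extend:
-360 − 48 = -408;  -1510 − 408 = -1918;  -4705 − 1918 = -6623;  -12151 − 6623 = -18774

-18774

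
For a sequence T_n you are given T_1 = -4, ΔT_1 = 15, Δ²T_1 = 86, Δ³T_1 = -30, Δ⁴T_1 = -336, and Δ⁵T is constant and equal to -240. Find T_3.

112

Build the table forward from the leading diagonal:
D5: -240, -240, -240
D4: -336, -576, -816
D3: -30, -366, -942
D2: 86, 56, -310
D1: 15, 101, 157
T: -4, 11, 112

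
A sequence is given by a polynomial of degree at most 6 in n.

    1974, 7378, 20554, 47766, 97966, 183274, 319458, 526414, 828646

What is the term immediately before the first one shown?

286

D1: 5404  13176  27212  50200  85308  136184  206956  302232
D2: 7772  14036  22988  35108  50876  70772  95276
D3: 6264  8952  12120  15768  19896  24504
D4: 2688  3168  3648  4128  4608
D5: 480  480  480  480
The fifth differences are constant at 480.
Work back: 2688 − 480 = 2208;  6264 − 2208 = 4056;  7772 − 4056 = 3716;  5404 − 3716 = 1688;  1974 − 1688 = 286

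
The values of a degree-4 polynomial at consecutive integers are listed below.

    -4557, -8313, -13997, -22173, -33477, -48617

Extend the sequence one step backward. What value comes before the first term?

-3756  -5684  -8176  -11304  -15140
-1928  -2492  -3128  -3836
-564  -636  -708
-72  -72
The fourth differences are constant at -72.
Work back: -564 + 72 = -492;  -1928 + 492 = -1436;  -3756 + 1436 = -2320;  -4557 + 2320 = -2237

-2237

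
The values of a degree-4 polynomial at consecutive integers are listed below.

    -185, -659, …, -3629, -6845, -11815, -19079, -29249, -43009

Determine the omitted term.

-1699

Using the last 6 terms:
-3216  -4970  -7264  -10170  -13760
-1754  -2294  -2906  -3590
-540  -612  -684
-72  -72
Constant fourth difference = -72.
Extend backward: -540 + 72 = -468;  -1754 + 468 = -1286;  -3216 + 1286 = -1930;  -3629 + 1930 = -1699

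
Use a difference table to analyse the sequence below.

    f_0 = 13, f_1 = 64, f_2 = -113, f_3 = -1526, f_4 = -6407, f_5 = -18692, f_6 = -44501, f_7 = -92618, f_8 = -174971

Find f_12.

-1222223

51, -177, -1413, -4881, -12285, -25809, -48117, -82353
-228, -1236, -3468, -7404, -13524, -22308, -34236
-1008, -2232, -3936, -6120, -8784, -11928
-1224, -1704, -2184, -2664, -3144
-480, -480, -480, -480
Constant fifth difference = -480, so extend:
-3144 − 480 = -3624;  -11928 − 3624 = -15552;  -34236 − 15552 = -49788;  -82353 − 49788 = -132141;  -174971 − 132141 = -307112
-3624 − 480 = -4104;  -15552 − 4104 = -19656;  -49788 − 19656 = -69444;  -132141 − 69444 = -201585;  -307112 − 201585 = -508697
-4104 − 480 = -4584;  -19656 − 4584 = -24240;  -69444 − 24240 = -93684;  -201585 − 93684 = -295269;  -508697 − 295269 = -803966
-4584 − 480 = -5064;  -24240 − 5064 = -29304;  -93684 − 29304 = -122988;  -295269 − 122988 = -418257;  -803966 − 418257 = -1222223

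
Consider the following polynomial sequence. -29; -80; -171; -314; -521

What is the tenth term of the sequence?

-2936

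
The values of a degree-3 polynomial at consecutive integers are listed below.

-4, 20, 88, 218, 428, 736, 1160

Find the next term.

1718

D1: 24  68  130  210  308  424
D2: 44  62  80  98  116
D3: 18  18  18  18
Constant third difference = 18, so extend:
116 + 18 = 134;  424 + 134 = 558;  1160 + 558 = 1718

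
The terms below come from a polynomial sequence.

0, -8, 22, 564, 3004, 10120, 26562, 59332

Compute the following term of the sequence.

118264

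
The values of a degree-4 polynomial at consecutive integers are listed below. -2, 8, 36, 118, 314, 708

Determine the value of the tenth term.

6784

Δ: 10, 28, 82, 196, 394
Δ²: 18, 54, 114, 198
Δ³: 36, 60, 84
Δ⁴: 24, 24
Fourth differences constant at 24.
84 + 24 = 108;  198 + 108 = 306;  394 + 306 = 700;  708 + 700 = 1408
108 + 24 = 132;  306 + 132 = 438;  700 + 438 = 1138;  1408 + 1138 = 2546
132 + 24 = 156;  438 + 156 = 594;  1138 + 594 = 1732;  2546 + 1732 = 4278
156 + 24 = 180;  594 + 180 = 774;  1732 + 774 = 2506;  4278 + 2506 = 6784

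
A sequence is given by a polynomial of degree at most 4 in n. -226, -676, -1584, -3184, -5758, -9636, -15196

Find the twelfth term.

Δ: -450  -908  -1600  -2574  -3878  -5560
Δ²: -458  -692  -974  -1304  -1682
Δ³: -234  -282  -330  -378
Δ⁴: -48  -48  -48
Constant fourth difference = -48, so extend:
-378 − 48 = -426;  -1682 − 426 = -2108;  -5560 − 2108 = -7668;  -15196 − 7668 = -22864
-426 − 48 = -474;  -2108 − 474 = -2582;  -7668 − 2582 = -10250;  -22864 − 10250 = -33114
-474 − 48 = -522;  -2582 − 522 = -3104;  -10250 − 3104 = -13354;  -33114 − 13354 = -46468
-522 − 48 = -570;  -3104 − 570 = -3674;  -13354 − 3674 = -17028;  -46468 − 17028 = -63496
-570 − 48 = -618;  -3674 − 618 = -4292;  -17028 − 4292 = -21320;  -63496 − 21320 = -84816

-84816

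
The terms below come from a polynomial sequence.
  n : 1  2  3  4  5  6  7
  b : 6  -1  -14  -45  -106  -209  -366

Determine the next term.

-589

First differences: -7 , -13 , -31 , -61 , -103 , -157
Second differences: -6 , -18 , -30 , -42 , -54
Third differences: -12 , -12 , -12 , -12
The third differences are constant (-12).
-54 − 12 = -66;  -157 − 66 = -223;  -366 − 223 = -589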